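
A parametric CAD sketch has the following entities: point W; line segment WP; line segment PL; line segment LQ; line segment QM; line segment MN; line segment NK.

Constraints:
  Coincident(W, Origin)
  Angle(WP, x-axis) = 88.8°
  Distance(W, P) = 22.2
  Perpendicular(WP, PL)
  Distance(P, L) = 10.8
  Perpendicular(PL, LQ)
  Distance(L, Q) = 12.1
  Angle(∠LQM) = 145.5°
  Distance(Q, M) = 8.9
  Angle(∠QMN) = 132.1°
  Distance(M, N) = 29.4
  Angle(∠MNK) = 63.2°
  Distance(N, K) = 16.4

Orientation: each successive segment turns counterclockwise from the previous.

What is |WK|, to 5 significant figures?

23.021

∠QMN = 132.1° gives MN at -8.8000° from the x-axis; with |MN| = 29.4, N = (23.354, -1.6125). ∠MNK = 63.2° gives NK at 108.00° from the x-axis; with |NK| = 16.4, K = (18.286, 13.985). Then |WK| = |K − W| = 23.021.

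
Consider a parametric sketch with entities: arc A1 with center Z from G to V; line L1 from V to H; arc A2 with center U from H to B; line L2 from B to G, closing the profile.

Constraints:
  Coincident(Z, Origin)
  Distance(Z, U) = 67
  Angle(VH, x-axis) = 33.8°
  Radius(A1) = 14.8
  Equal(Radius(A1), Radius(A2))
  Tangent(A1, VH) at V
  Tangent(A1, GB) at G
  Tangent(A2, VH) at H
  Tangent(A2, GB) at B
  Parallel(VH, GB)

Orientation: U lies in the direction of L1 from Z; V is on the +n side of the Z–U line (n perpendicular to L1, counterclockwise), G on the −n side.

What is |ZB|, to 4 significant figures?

68.62

The slot axis is L1's direction at 33.8°, so u = (cos 33.8°, sin 33.8°) = (0.8310, 0.5563) and n = (−sin 33.8°, cos 33.8°) = (-0.5563, 0.8310). Z is at the origin and U lies 67.0 along u from Z, so U = 67.0·u = (55.68, 37.27). Tangency of A1 to both parallel lines with radius 14.8 puts V and G at Z ± 14.8·n: V = (-8.233, 12.30), G = (8.233, -12.30). Equal radii place H and B the same way about U: H = U + 14.8·n = (47.44, 49.57), B = U − 14.8·n = (63.91, 24.97). Then |ZB| = |B − Z| = 68.62.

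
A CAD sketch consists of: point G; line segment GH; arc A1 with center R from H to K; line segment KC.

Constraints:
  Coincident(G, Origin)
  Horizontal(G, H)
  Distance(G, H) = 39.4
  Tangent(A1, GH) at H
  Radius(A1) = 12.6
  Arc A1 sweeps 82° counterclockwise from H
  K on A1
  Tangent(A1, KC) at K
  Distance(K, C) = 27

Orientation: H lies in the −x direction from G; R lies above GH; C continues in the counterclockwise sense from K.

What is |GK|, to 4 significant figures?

29.03

G is at the origin; GH is horizontal with |GH| = 39.4 and H on the −x side, so H = (-39.40, 0.000). Since A1 is tangent to GH there, RH ⟂ GH, so R = H + (0, 12.6) = (-39.40, 12.60). On A1, H sits at bearing -90° from R; an 82° counterclockwise sweep puts K at bearing -8°, so K = R + 12.6·(cos -8°, sin -8°) = (-26.92, 10.85). Then |GK| = |K − G| = 29.03.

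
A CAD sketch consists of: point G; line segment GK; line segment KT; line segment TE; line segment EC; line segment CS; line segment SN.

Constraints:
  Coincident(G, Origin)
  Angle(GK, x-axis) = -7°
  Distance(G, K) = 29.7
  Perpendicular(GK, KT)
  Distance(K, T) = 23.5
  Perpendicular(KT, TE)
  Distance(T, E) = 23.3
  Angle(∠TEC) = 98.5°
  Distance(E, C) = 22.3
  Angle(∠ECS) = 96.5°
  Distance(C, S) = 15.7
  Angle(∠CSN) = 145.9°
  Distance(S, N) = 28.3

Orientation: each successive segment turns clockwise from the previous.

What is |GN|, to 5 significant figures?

45.498

G is at the origin; GK runs at -7.0° with length 29.7, so K = (29.479, -3.6195). The perpendicularity gives KT at right angles to GK, so KT runs at -97.000°; with |KT| = 23.5, T = (26.615, -26.944). KT ⟂ TE, so TE runs at 173.00°; with |TE| = 23.3, E = (3.4884, -24.105). ∠TEC = 98.5° gives EC at 91.500° from the x-axis; with |EC| = 22.3, C = (2.9046, -1.8124). ∠ECS = 96.5° gives CS at 8.0000° from the x-axis; with |CS| = 15.7, S = (18.452, 0.37258). ∠CSN = 145.9° gives SN at -26.100° from the x-axis; with |SN| = 28.3, N = (43.866, -12.078). Then |GN| = |N − G| = 45.498.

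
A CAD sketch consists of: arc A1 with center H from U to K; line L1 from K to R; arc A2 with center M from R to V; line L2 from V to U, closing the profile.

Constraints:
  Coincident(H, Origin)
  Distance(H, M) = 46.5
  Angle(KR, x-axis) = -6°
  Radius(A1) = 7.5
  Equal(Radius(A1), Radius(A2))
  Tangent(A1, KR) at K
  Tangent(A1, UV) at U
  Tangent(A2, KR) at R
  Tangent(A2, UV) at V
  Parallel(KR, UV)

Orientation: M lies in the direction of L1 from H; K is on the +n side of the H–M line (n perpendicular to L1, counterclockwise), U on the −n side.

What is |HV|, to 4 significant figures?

47.10

Tangency of A1 to both parallel lines with radius 7.5 puts K and U at H ± 7.5·n: K = (0.7840, 7.459), U = (-0.7840, -7.459). Equal radii place R and V the same way about M: R = M + 7.5·n = (47.03, 2.598), V = M − 7.5·n = (45.46, -12.32). Then |HV| = |V − H| = 47.10.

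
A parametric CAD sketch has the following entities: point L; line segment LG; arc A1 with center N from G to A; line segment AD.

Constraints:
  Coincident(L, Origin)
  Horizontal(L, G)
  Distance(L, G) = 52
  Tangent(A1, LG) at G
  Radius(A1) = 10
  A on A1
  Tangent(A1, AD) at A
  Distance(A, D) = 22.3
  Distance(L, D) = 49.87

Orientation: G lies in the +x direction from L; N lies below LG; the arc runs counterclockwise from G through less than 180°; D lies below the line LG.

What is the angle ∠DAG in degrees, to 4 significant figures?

138.7°

L is at the origin; LG is horizontal with |LG| = 52.0 and G on the +x side, so G = (52.00, 0.000). A1 meets LG tangentially, so NG is at right angles to LG, so N = G + (0, -10) = (52.00, -10.00). Since NA ⟂ AD (tangency), |ND| = √(10.0² + 22.3²) = 24.44 regardless of where A sits on A1. So D lies on both circle(L, 49.87) and circle(N, 24.44); the below-LG intersection is D = (39.20, -30.82). A is the foot of the tangent from D: A = (42.08, -8.709).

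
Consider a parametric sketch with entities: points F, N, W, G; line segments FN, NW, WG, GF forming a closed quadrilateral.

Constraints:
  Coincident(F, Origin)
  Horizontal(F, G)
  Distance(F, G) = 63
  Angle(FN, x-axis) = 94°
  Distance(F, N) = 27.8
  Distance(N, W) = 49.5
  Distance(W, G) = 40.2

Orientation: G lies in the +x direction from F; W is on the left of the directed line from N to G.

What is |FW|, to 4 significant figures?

59.46

F is at the origin; FG is horizontal with |FG| = 63.0 and G in +x, so G = (63.0, 0). FN runs at 94.0° with |FN| = 27.8, so N = (-1.939, 27.73). W is determined by |NW| = 49.5 and |WG| = 40.2 together: it lies at the intersection of circle(N, 49.5) and circle(G, 40.2). With |NG| = 70.61, the foot of the radical line on NG is 41.21 from N and the perpendicular offset is √(49.5² − 41.21²) = 27.42. Taking the left-of-NG solution: W = (46.73, 36.76).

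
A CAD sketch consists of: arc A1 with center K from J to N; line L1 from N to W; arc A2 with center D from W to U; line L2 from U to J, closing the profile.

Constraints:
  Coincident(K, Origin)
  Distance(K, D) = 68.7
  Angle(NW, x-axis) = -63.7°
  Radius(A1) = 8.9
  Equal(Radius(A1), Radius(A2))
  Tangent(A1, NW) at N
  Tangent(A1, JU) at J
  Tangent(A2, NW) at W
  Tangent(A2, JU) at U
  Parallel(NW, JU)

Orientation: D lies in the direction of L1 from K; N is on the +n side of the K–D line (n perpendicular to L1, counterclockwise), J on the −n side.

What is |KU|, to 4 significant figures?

69.27

The slot axis is L1's direction at -63.7°, so u = (cos -63.7°, sin -63.7°) = (0.4431, -0.8965) and n = (−sin -63.7°, cos -63.7°) = (0.8965, 0.4431). K is at the origin and D lies 68.7 along u from K, so D = 68.7·u = (30.44, -61.59). Tangency of A1 to both parallel lines with radius 8.9 puts N and J at K ± 8.9·n: N = (7.979, 3.943), J = (-7.979, -3.943). Equal radii place W and U the same way about D: W = D + 8.9·n = (38.42, -57.65), U = D − 8.9·n = (22.46, -65.53). Then |KU| = |U − K| = 69.27.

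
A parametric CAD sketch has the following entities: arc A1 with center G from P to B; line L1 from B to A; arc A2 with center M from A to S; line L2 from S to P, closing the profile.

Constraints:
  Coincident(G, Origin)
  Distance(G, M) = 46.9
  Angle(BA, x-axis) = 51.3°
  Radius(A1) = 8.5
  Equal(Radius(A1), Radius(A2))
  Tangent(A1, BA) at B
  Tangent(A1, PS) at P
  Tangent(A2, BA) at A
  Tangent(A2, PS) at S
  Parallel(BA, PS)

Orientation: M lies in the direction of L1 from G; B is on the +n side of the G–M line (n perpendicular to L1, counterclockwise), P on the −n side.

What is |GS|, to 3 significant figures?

47.7

The slot axis is L1's direction at 51.3°, so u = (cos 51.3°, sin 51.3°) = (0.625, 0.780) and n = (−sin 51.3°, cos 51.3°) = (-0.780, 0.625). G is at the origin and M lies 46.9 along u from G, so M = 46.9·u = (29.3, 36.6). Tangency of A1 to both parallel lines with radius 8.5 puts B and P at G ± 8.5·n: B = (-6.63, 5.31), P = (6.63, -5.31). Equal radii place A and S the same way about M: A = M + 8.5·n = (22.7, 41.9), S = M − 8.5·n = (36.0, 31.3). Then |GS| = |S − G| = 47.7.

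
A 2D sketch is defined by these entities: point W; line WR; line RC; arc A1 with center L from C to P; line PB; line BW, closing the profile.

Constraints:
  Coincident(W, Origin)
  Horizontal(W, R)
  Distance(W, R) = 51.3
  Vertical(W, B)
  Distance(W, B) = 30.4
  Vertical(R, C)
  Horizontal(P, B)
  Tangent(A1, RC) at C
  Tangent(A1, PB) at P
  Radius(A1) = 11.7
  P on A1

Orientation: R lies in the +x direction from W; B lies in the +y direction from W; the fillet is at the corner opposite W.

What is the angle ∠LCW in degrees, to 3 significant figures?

20.0°

W is at the origin; W and R share the same y with |WR| = 51.3 and R on the +x side, so R = (51.3, 0.00). W and B share the same x with |WB| = 30.4 and B on the +y side, so B = (0.00, 30.4). The virtual corner opposite W is at (51.3, 30.4). Tangency of A1 to RC means the radius LC is perpendicular to RC and the tangent condition forces LP to be normal to PB, with radius 11.7, so the center L sits 11.7 in from both sides at L = (39.6, 18.7). That places the tangent points at C = (51.3, 18.7) on RC and P = (39.6, 30.4) on PB. Then cos ∠LCW = CL·CW / (|CL||CW|), giving 20.0°.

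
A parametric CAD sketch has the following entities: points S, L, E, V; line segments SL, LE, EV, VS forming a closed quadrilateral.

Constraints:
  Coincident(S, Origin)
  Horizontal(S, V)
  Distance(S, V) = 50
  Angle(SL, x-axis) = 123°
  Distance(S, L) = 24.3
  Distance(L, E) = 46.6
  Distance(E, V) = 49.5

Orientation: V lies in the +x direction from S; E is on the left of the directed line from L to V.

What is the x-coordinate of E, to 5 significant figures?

27.026

S is at the origin; SV is horizontal with |SV| = 50.0 and V in +x, so V = (50.0, 0). SL runs at 123.0° with |SL| = 24.3, so L = (-13.235, 20.380). E is determined by |LE| = 46.6 and |EV| = 49.5 together: it lies at the intersection of circle(L, 46.6) and circle(V, 49.5). With |LV| = 66.438, the foot of the radical line on LV is 31.121 from L and the perpendicular offset is √(46.6² − 31.121²) = 34.685. Taking the left-of-LV solution: E = (27.026, 43.846).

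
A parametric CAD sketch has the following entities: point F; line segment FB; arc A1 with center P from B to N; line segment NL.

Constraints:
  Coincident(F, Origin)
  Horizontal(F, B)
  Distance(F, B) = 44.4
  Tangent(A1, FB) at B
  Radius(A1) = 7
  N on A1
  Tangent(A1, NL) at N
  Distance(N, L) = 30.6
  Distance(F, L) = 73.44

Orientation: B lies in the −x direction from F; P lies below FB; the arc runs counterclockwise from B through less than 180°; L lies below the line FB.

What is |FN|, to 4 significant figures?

50.15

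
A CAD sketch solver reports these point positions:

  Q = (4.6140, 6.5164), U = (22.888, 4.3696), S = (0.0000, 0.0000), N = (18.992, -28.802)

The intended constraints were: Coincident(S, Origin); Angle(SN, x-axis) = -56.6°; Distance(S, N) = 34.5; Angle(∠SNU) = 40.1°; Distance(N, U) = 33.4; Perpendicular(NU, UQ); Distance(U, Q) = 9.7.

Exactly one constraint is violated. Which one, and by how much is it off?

Distance(U, Q) = 9.7 — off by 8.70.

S = (0.00, 0.00) ✓; SN at -56.60° ✓; |SN| = 34.50 ✓; ∠SNU = 40.10° ✓; |NU| = 33.40 ✓; ∠(NU, UQ) = 90.00° ✓; |UQ| = 18.40 ✗.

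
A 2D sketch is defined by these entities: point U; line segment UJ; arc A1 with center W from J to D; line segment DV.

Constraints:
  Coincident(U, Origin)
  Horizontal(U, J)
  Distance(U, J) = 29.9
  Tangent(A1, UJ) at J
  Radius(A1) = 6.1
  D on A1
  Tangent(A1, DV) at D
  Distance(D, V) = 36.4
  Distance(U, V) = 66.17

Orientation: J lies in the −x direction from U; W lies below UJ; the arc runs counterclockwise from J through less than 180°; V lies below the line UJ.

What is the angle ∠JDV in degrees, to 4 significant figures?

158.4°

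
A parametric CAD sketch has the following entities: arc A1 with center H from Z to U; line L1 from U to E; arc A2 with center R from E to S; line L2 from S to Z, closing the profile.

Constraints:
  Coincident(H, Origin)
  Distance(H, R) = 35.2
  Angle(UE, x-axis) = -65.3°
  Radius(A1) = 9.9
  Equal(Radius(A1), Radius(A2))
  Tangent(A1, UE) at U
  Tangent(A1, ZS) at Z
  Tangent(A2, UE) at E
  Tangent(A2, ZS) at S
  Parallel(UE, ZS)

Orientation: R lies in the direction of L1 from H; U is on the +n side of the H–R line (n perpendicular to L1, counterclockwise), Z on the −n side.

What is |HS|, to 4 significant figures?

36.57

The slot axis is L1's direction at -65.3°, so u = (cos -65.3°, sin -65.3°) = (0.4179, -0.9085) and n = (−sin -65.3°, cos -65.3°) = (0.9085, 0.4179). H is at the origin and R lies 35.2 along u from H, so R = 35.2·u = (14.71, -31.98). Tangency of A1 to both parallel lines with radius 9.9 puts U and Z at H ± 9.9·n: U = (8.994, 4.137), Z = (-8.994, -4.137). Equal radii place E and S the same way about R: E = R + 9.9·n = (23.70, -27.84), S = R − 9.9·n = (5.715, -36.12). Then |HS| = |S − H| = 36.57.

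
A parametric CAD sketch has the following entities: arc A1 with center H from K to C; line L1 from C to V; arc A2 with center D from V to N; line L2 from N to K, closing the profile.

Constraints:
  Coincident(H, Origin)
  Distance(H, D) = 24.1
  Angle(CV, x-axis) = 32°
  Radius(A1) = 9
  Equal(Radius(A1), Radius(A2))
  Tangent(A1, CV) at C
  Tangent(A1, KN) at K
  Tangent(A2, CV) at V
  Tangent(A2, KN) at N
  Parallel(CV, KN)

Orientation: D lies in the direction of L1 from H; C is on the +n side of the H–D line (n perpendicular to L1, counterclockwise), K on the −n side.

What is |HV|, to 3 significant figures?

25.7

The slot axis is L1's direction at 32.0°, so u = (cos 32.0°, sin 32.0°) = (0.848, 0.530) and n = (−sin 32.0°, cos 32.0°) = (-0.530, 0.848). H is at the origin and D lies 24.1 along u from H, so D = 24.1·u = (20.4, 12.8). Tangency of A1 to both parallel lines with radius 9.0 puts C and K at H ± 9.0·n: C = (-4.77, 7.63), K = (4.77, -7.63). Equal radii place V and N the same way about D: V = D + 9.0·n = (15.7, 20.4), N = D − 9.0·n = (25.2, 5.14). Then |HV| = |V − H| = 25.7.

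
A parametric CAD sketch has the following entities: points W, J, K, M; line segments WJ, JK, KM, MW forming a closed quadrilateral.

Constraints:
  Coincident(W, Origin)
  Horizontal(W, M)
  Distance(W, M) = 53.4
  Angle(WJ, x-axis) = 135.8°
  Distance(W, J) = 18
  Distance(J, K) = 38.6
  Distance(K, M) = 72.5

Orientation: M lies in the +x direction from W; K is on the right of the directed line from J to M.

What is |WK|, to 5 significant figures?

29.681

W is at the origin; W and M share the same y with |WM| = 53.4 and M in +x, so M = (53.4, 0). WJ runs at 135.8° with |WJ| = 18.0, so J = (-12.904, 12.549). K is determined by |JK| = 38.6 and |KM| = 72.5 together: it lies at the intersection of circle(J, 38.6) and circle(M, 72.5). With |JM| = 67.481, the foot of the radical line on JM is 5.8346 from J and the perpendicular offset is √(38.6² − 5.8346²) = 38.156. Taking the right-of-JM solution: K = (-14.267, -26.027).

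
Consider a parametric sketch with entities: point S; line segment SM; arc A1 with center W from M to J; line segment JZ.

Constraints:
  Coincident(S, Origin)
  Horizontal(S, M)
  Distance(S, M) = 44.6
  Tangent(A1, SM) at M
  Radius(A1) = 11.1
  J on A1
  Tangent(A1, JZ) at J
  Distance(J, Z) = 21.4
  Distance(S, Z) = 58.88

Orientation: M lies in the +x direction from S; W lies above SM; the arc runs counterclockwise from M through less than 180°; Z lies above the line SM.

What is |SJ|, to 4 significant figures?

56.99

S is at the origin; S and M share the same y with |SM| = 44.6 and M on the +x side, so M = (44.60, 0.000). Since A1 is tangent to SM there, WM ⟂ SM, so W = M + (0, 11.1) = (44.60, 11.10). Since WJ ⟂ JZ (tangency), |WZ| = √(11.1² + 21.4²) = 24.11 regardless of where J sits on A1. So Z lies on both circle(S, 58.88) and circle(W, 24.11); the above-SM intersection is Z = (47.31, 35.05). J is the foot of the tangent from Z: J = (54.97, 15.07).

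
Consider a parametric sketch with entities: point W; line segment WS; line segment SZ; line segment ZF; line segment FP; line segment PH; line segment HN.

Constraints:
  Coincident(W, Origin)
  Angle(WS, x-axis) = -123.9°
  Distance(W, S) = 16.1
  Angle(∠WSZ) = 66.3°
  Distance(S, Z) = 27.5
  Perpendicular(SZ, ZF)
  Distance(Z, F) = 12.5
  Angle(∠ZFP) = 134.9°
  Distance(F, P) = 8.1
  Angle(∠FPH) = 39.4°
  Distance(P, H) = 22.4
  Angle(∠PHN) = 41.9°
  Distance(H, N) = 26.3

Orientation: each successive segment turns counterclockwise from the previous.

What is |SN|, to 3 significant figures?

43.1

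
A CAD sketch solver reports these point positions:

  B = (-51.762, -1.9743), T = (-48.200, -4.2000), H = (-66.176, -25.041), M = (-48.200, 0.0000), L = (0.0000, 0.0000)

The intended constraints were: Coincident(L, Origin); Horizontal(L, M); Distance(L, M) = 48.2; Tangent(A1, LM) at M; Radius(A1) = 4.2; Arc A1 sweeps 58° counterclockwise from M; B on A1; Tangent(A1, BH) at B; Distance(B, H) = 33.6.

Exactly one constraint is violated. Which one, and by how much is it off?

Distance(B, H) = 33.6 — off by 6.40.

L = (0.00, 0.00) ✓; L.y = 0.00, M.y = 0.00 ✓; |LM| = 48.20 ✓; ∠(TM, ML) = 90.00° ✓; |TM| = 4.200 ✓; bearing(T→B) − bearing(T→M) = 58.00° ✓; |TB| = 4.200 ✓; ∠(TB, BH) = 90.00° ✓; |BH| = 27.20 ✗.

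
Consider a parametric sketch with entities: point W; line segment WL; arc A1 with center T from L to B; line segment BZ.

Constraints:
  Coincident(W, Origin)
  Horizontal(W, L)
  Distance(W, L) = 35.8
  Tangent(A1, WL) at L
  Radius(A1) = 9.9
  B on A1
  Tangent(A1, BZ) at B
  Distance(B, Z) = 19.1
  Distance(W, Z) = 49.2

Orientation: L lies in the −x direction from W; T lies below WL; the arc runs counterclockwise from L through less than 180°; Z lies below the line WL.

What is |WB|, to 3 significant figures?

47.0

Checks: |TB| = 9.900 ✓; ∠(TB, BZ) = 90.00° ✓; |BZ| = 19.10 ✓; |WZ| = 49.20 ✓.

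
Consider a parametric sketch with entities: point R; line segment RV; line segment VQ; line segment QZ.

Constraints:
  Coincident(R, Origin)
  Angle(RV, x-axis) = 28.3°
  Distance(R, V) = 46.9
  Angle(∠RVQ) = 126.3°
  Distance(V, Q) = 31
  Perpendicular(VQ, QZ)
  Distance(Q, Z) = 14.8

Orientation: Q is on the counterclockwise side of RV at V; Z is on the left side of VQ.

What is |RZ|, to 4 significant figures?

63.11

∠RVQ = 126.3°, so VQ runs at 28.3° + (180° − 126.3°) = 82.00° from the x-axis; with |VQ| = 31.0, Q = V + 31.0·(cos 82.00°, sin 82.00°) = (45.61, 52.93). The perpendicularity gives QZ at right angles to VQ; with |QZ| = 14.8 on the left of VQ, Z = Q + 14.8·(-0.9903, 0.1392) = (30.95, 54.99). Then |RZ| = |Z − R| = 63.11.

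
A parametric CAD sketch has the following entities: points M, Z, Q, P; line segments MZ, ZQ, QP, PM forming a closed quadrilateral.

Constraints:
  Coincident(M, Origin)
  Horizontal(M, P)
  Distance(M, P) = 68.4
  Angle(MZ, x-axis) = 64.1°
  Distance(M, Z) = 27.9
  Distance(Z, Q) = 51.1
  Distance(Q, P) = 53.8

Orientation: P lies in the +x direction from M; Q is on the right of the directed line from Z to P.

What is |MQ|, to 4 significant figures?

32.78

Checks: |ZQ| = 51.10 ✓; |QP| = 53.80 ✓.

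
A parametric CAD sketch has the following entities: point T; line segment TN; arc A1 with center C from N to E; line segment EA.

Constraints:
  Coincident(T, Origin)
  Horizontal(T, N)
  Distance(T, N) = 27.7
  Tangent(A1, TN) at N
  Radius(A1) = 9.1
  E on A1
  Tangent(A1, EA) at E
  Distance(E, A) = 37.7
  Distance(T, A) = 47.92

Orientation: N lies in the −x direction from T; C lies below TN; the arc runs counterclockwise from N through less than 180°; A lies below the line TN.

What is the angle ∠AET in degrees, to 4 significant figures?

78.52°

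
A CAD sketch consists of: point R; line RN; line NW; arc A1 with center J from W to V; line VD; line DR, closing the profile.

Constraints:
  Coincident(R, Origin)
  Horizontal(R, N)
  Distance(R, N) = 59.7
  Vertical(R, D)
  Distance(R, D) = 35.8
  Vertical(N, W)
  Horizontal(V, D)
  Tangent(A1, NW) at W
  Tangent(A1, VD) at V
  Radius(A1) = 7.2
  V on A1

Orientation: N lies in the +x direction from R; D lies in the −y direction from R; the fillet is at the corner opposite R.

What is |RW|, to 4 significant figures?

66.20

R is at the origin; R and N share the same y with |RN| = 59.7 and N on the +x side, so N = (59.70, 0.000). R and D share the same x with |RD| = 35.8 and D on the −y side, so D = (0.000, -35.80). The virtual corner opposite R is at (59.70, -35.80). A1 meets NW tangentially, so JW is at right angles to NW and tangency of A1 to VD means the radius JV is perpendicular to VD, with radius 7.2, so the center J sits 7.2 in from both sides at J = (52.50, -28.60). That places the tangent points at W = (59.70, -28.60) on NW and V = (52.50, -35.80) on VD. Then |RW| = |W − R| = 66.20.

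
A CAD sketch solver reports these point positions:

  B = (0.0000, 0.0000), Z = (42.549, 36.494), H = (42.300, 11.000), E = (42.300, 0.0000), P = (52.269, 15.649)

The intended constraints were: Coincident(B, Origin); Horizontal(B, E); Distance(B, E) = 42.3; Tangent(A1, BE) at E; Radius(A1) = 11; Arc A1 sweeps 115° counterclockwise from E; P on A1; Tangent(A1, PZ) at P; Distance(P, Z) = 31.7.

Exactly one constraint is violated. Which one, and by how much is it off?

Distance(P, Z) = 31.7 — off by 8.70.

B = (0.00, 0.00) ✓; B.y = 0.00, E.y = 0.00 ✓; |BE| = 42.30 ✓; ∠(HE, EB) = 90.00° ✓; |HE| = 11.00 ✓; bearing(H→P) − bearing(H→E) = 115.0° ✓; |HP| = 11.00 ✓; ∠(HP, PZ) = 90.00° ✓; |PZ| = 23.00 ✗.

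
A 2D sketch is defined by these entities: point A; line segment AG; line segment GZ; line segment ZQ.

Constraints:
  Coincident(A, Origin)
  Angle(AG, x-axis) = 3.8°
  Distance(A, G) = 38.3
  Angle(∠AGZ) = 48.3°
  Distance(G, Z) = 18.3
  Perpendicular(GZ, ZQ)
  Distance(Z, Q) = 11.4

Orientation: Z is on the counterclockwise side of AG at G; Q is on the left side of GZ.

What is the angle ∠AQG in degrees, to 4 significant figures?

144.6°

A is at the origin; AG runs at 3.8° with length 38.3, so G = 38.3·(cos 3.8°, sin 3.8°) = (38.22, 2.538). ∠AGZ = 48.3°, so GZ runs at 3.8° + (180° − 48.3°) = 135.5° from the x-axis; with |GZ| = 18.3, Z = G + 18.3·(cos 135.5°, sin 135.5°) = (25.16, 15.36). GZ is perpendicular to ZQ; with |ZQ| = 11.4 on the left of GZ, Q = Z + 11.4·(-0.7009, -0.7133) = (17.17, 7.234). Then cos ∠AQG = QA·QG / (|QA||QG|), giving 144.6°.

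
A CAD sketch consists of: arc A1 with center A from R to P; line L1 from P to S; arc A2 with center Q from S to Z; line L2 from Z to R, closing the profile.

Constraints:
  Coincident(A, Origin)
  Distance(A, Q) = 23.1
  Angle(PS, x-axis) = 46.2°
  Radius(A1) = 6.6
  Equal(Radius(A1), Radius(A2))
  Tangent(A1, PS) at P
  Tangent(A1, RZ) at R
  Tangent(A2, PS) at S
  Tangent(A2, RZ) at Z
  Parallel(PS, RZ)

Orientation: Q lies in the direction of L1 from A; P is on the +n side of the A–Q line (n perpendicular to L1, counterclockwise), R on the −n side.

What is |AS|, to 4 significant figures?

24.02

The slot axis is L1's direction at 46.2°, so u = (cos 46.2°, sin 46.2°) = (0.6921, 0.7218) and n = (−sin 46.2°, cos 46.2°) = (-0.7218, 0.6921). A is at the origin and Q lies 23.1 along u from A, so Q = 23.1·u = (15.99, 16.67). Tangency of A1 to both parallel lines with radius 6.6 puts P and R at A ± 6.6·n: P = (-4.764, 4.568), R = (4.764, -4.568). Equal radii place S and Z the same way about Q: S = Q + 6.6·n = (11.22, 21.24), Z = Q − 6.6·n = (20.75, 12.10). Then |AS| = |S − A| = 24.02.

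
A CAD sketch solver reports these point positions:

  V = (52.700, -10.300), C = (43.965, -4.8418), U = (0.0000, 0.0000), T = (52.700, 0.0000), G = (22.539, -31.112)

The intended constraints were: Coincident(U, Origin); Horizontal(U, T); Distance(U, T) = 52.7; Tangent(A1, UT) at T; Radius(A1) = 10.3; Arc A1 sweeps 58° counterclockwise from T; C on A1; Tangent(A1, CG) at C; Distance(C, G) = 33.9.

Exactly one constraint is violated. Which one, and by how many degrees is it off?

Tangent(A1, CG) at C — off by 7.20°.

U = (0.00, 0.00) ✓; U.y = 0.00, T.y = 0.00 ✓; |UT| = 52.70 ✓; ∠(VT, TU) = 90.00° ✓; |VT| = 10.30 ✓; bearing(V→C) − bearing(V→T) = 58.00° ✓; |VC| = 10.30 ✓; ∠(VC, CG) = 97.20° ✗; |CG| = 33.90 ✓.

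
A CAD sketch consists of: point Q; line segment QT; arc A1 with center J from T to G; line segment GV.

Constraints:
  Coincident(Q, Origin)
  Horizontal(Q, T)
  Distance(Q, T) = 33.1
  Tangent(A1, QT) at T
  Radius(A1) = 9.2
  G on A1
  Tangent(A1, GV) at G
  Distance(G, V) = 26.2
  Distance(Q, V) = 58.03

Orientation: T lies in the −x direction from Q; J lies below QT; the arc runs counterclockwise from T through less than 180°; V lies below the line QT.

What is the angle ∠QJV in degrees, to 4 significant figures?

137.9°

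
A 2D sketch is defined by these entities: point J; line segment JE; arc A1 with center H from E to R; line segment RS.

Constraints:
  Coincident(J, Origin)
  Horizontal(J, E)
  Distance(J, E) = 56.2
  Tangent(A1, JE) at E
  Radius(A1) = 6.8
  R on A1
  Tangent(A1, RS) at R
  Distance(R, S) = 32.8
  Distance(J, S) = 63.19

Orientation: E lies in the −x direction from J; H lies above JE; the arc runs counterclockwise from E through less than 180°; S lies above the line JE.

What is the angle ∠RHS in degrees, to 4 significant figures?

78.29°

Checks: |HE| = 6.800 ✓; |HR| = 6.800 ✓; ∠(HR, RS) = 90.00° ✓; |RS| = 32.80 ✓; |JS| = 63.19 ✓.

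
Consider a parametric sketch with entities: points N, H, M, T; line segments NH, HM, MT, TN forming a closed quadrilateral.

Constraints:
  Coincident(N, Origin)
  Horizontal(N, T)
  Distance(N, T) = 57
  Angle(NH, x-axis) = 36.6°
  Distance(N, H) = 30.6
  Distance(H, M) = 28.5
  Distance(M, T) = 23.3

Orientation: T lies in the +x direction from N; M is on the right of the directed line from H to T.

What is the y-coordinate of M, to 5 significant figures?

-8.2010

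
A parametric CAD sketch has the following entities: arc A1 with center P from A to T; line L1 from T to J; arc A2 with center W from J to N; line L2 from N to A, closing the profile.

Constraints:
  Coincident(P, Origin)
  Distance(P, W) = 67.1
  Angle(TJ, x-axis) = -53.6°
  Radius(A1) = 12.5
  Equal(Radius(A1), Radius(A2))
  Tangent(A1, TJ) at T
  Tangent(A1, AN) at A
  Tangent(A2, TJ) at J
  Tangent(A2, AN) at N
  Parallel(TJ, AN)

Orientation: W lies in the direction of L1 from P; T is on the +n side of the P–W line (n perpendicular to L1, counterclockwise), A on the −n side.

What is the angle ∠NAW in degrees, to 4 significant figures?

10.55°

The slot axis is L1's direction at -53.6°, so u = (cos -53.6°, sin -53.6°) = (0.5934, -0.8049) and n = (−sin -53.6°, cos -53.6°) = (0.8049, 0.5934). P is at the origin and W lies 67.1 along u from P, so W = 67.1·u = (39.82, -54.01). Tangency of A1 to both parallel lines with radius 12.5 puts T and A at P ± 12.5·n: T = (10.06, 7.418), A = (-10.06, -7.418). Equal radii place J and N the same way about W: J = W + 12.5·n = (49.88, -46.59), N = W − 12.5·n = (29.76, -61.43). Then cos ∠NAW = AN·AW / (|AN||AW|), giving 10.55°.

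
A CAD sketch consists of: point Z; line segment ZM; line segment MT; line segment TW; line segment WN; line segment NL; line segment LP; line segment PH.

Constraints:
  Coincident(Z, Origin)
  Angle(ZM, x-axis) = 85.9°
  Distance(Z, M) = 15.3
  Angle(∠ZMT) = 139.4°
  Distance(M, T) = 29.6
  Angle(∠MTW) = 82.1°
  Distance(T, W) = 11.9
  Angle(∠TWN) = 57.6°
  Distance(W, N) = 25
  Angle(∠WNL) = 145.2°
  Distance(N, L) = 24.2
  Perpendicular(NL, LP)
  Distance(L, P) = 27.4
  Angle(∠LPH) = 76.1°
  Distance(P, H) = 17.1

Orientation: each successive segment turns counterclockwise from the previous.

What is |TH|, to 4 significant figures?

17.72

Z is at the origin; ZM runs at 85.9° with length 15.3, so M = (1.094, 15.26). ∠ZMT = 139.4° gives MT at 126.5° from the x-axis; with |MT| = 29.6, T = (-16.51, 39.06). ∠MTW = 82.1° gives TW at -135.6° from the x-axis; with |TW| = 11.9, W = (-25.02, 30.73). ∠TWN = 57.6° gives WN at -13.20° from the x-axis; with |WN| = 25.0, N = (-0.6756, 25.02). ∠WNL = 145.2° gives NL at 21.60° from the x-axis; with |NL| = 24.2, L = (21.82, 33.93). NL ⟂ LP, so LP runs at 111.6°; with |LP| = 27.4, P = (11.74, 59.40). ∠LPH = 76.1° gives PH at -144.5° from the x-axis; with |PH| = 17.1, H = (-2.183, 49.47). Then |TH| = |H − T| = 17.72.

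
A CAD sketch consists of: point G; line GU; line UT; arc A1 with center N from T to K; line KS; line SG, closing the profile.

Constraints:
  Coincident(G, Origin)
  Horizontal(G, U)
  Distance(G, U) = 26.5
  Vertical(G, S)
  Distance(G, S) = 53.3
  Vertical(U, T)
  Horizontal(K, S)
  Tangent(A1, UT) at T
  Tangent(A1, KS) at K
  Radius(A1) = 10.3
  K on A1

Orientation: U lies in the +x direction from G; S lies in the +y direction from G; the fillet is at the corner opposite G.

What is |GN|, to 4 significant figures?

45.95

G is at the origin; G and U share the same y with |GU| = 26.5 and U on the +x side, so U = (26.50, 0.000). GS is vertical with |GS| = 53.3 and S on the +y side, so S = (0.000, 53.30). The virtual corner opposite G is at (26.50, 53.30). Since A1 is tangent to UT there, NT ⟂ UT and the tangent condition forces NK to be normal to KS, with radius 10.3, so the center N sits 10.3 in from both sides at N = (16.20, 43.00). Then |GN| = |N − G| = 45.95.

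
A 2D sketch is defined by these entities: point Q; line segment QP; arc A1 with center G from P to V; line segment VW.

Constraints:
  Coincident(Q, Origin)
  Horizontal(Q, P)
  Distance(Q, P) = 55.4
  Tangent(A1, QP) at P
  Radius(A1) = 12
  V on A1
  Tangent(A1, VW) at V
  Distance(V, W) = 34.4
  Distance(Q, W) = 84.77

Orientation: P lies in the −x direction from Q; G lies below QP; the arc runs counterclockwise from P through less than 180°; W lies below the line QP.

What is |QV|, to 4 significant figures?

68.05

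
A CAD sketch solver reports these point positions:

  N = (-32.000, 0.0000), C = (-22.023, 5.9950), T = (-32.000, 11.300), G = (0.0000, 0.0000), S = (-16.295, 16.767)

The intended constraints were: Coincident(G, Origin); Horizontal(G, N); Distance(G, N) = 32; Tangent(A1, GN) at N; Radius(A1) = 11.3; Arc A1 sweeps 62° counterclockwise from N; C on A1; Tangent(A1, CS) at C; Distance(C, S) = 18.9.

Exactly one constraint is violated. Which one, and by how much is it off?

Distance(C, S) = 18.9 — off by 6.70.

G = (0.00, 0.00) ✓; G.y = 0.00, N.y = 0.00 ✓; |GN| = 32.00 ✓; ∠(TN, NG) = 90.00° ✓; |TN| = 11.30 ✓; bearing(T→C) − bearing(T→N) = 62.00° ✓; |TC| = 11.30 ✓; ∠(TC, CS) = 90.00° ✓; |CS| = 12.20 ✗.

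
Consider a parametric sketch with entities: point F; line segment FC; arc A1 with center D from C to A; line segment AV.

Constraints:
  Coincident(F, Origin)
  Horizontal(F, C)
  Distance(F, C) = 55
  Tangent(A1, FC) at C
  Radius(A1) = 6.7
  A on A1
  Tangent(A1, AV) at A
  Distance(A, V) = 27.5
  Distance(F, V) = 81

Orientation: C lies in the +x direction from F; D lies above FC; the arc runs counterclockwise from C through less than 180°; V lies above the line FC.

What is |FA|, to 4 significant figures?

60.30

Checks: ∠(DC, CF) = 90.00° ✓; |DC| = 6.700 ✓; |DA| = 6.700 ✓; ∠(DA, AV) = 90.00° ✓; |AV| = 27.50 ✓; |FV| = 81.00 ✓.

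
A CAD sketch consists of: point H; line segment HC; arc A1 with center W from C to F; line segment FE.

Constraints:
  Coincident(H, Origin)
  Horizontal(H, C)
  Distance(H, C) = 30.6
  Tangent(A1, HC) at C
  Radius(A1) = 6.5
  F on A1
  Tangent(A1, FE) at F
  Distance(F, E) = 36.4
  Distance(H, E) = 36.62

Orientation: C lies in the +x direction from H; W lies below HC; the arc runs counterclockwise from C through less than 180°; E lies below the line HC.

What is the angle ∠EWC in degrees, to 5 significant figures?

142.26°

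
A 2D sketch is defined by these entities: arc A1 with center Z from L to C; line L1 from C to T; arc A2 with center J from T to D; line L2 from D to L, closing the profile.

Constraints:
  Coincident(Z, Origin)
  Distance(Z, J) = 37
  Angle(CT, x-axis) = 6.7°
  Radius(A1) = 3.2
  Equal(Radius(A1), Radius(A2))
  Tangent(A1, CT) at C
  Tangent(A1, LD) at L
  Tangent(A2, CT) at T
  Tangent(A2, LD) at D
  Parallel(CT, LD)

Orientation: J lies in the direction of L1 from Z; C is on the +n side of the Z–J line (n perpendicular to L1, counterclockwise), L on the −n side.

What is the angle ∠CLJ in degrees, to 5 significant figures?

85.057°

Z is at the origin and J lies 37.0 along u from Z, so J = 37.0·u = (36.747, 4.3168). Tangency of A1 to both parallel lines with radius 3.2 puts C and L at Z ± 3.2·n: C = (-0.37335, 3.1781), L = (0.37335, -3.1781). Then cos ∠CLJ = LC·LJ / (|LC||LJ|), giving 85.057°.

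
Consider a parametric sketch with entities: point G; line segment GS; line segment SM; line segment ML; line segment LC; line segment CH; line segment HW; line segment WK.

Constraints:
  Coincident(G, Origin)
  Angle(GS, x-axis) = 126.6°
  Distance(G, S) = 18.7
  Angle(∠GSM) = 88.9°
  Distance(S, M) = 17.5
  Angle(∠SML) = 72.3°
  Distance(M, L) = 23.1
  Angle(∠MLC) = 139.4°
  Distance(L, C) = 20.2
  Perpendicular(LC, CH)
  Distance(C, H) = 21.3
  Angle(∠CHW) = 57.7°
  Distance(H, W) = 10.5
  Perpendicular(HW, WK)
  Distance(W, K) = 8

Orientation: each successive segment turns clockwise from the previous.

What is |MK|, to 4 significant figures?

33.70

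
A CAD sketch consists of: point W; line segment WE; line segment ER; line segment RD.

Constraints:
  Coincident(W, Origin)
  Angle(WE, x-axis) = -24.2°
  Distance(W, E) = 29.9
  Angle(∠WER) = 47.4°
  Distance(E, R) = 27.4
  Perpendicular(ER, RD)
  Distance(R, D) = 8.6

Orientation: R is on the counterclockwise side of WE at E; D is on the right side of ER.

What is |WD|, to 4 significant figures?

31.44

W is at the origin; WE runs at -24.2° with length 29.9, so E = 29.9·(cos -24.2°, sin -24.2°) = (27.27, -12.26). ∠WER = 47.4°, so ER runs at -24.2° + (180° − 47.4°) = 108.4° from the x-axis; with |ER| = 27.4, R = E + 27.4·(cos 108.4°, sin 108.4°) = (18.62, 13.74). ER is perpendicular to RD; with |RD| = 8.6 on the right of ER, D = R + 8.6·(0.9489, 0.3156) = (26.78, 16.46). Then |WD| = |D − W| = 31.44.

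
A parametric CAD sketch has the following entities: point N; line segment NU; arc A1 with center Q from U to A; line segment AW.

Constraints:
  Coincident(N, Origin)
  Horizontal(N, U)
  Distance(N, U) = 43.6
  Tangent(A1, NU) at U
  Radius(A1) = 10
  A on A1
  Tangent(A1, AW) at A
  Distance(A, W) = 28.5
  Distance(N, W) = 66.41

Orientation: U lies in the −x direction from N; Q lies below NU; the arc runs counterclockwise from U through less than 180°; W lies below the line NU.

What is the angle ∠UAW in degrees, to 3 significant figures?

136°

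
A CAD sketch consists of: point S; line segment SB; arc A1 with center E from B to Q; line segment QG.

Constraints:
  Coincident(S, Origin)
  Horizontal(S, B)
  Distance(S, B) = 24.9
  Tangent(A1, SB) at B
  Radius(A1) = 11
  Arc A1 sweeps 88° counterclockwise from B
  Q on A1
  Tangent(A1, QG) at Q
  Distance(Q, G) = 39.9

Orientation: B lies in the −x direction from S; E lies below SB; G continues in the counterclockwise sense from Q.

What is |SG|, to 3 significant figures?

62.8

S is at the origin; S and B share the same y with |SB| = 24.9 and B on the −x side, so B = (-24.9, 0.00). The tangent condition forces EB to be normal to SB, so E = B + (0, -11) = (-24.9, -11.0). On A1, B sits at bearing 90° from E; an 88° counterclockwise sweep puts Q at bearing 178°, so Q = E + 11.0·(cos 178°, sin 178°) = (-35.9, -10.6). Since A1 is tangent to QG there, EQ ⟂ QG, so QG runs along (−sin 178°, cos 178°); with |QG| = 39.9, G = (-37.3, -50.5). Then |SG| = |G − S| = 62.8.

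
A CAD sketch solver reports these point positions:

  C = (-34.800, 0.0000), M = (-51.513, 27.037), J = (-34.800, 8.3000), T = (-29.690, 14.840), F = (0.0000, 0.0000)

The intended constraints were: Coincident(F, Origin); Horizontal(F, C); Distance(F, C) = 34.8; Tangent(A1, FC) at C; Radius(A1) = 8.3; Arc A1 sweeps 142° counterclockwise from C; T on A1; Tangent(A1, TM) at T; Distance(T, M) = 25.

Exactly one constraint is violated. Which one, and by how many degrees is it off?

Tangent(A1, TM) at T — off by 8.80°.

F = (0.00, 0.00) ✓; F.y = 0.00, C.y = 0.00 ✓; |FC| = 34.80 ✓; ∠(JC, CF) = 90.00° ✓; |JC| = 8.300 ✓; bearing(J→T) − bearing(J→C) = 142.0° ✓; |JT| = 8.300 ✓; ∠(JT, TM) = 81.20° ✗; |TM| = 25.00 ✓.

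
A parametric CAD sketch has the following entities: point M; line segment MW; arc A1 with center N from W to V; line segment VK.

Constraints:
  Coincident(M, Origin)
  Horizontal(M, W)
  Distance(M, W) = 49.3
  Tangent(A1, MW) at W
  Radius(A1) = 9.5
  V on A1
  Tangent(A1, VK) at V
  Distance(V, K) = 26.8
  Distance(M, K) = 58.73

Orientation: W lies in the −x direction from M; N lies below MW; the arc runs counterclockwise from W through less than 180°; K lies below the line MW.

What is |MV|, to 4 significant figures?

59.35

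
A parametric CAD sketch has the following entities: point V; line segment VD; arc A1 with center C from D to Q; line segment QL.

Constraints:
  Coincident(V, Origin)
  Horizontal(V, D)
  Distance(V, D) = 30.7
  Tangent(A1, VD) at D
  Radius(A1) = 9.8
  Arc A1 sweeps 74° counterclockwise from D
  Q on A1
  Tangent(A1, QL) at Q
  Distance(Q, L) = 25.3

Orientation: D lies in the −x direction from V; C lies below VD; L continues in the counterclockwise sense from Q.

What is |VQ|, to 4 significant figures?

40.74

V is at the origin; VD is horizontal with |VD| = 30.7 and D on the −x side, so D = (-30.70, 0.000). Tangency of A1 to VD means the radius CD is perpendicular to VD, so C = D + (0, -9.8) = (-30.70, -9.800). On A1, D sits at bearing 90° from C; a 74° counterclockwise sweep puts Q at bearing 164°, so Q = C + 9.8·(cos 164°, sin 164°) = (-40.12, -7.099). Then |VQ| = |Q − V| = 40.74.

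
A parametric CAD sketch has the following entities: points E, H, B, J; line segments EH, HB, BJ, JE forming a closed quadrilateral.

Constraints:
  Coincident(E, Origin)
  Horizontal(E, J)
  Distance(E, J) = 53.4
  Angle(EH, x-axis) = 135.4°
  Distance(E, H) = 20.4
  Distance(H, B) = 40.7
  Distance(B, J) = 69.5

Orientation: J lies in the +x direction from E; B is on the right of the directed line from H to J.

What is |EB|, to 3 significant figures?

28.4

Checks: |HB| = 40.70 ✓; |BJ| = 69.50 ✓.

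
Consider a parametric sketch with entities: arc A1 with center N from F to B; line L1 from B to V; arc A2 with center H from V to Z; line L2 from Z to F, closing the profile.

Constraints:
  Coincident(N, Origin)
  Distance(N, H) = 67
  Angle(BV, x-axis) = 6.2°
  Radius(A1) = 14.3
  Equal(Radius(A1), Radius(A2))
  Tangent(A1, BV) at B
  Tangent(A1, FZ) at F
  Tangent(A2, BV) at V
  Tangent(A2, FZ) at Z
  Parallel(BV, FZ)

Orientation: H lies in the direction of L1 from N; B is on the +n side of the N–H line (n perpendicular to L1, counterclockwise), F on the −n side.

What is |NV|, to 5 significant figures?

68.509

The slot axis is L1's direction at 6.2°, so u = (cos 6.2°, sin 6.2°) = (0.99415, 0.10800) and n = (−sin 6.2°, cos 6.2°) = (-0.10800, 0.99415). N is at the origin and H lies 67.0 along u from N, so H = 67.0·u = (66.608, 7.2360). Tangency of A1 to both parallel lines with radius 14.3 puts B and F at N ± 14.3·n: B = (-1.5444, 14.216), F = (1.5444, -14.216). Equal radii place V and Z the same way about H: V = H + 14.3·n = (65.064, 21.452), Z = H − 14.3·n = (68.153, -6.9804). Then |NV| = |V − N| = 68.509.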